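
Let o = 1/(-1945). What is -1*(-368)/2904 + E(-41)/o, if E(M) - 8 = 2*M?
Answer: 52246636/363 ≈ 1.4393e+5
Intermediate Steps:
E(M) = 8 + 2*M
o = -1/1945 ≈ -0.00051414
-1*(-368)/2904 + E(-41)/o = -1*(-368)/2904 + (8 + 2*(-41))/(-1/1945) = 368*(1/2904) + (8 - 82)*(-1945) = 46/363 - 74*(-1945) = 46/363 + 143930 = 52246636/363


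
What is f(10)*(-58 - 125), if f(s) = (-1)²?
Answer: -183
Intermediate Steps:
f(s) = 1
f(10)*(-58 - 125) = 1*(-58 - 125) = 1*(-183) = -183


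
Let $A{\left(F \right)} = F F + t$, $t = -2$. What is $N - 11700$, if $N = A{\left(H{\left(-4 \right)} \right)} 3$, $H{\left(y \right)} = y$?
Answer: $-11658$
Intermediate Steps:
$A{\left(F \right)} = -2 + F^{2}$ ($A{\left(F \right)} = F F - 2 = F^{2} - 2 = -2 + F^{2}$)
$N = 42$ ($N = \left(-2 + \left(-4\right)^{2}\right) 3 = \left(-2 + 16\right) 3 = 14 \cdot 3 = 42$)
$N - 11700 = 42 - 11700 = -11658$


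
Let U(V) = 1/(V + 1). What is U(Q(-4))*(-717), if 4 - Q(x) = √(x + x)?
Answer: -1195/11 - 478*I*√2/11 ≈ -108.64 - 61.454*I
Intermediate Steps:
Q(x) = 4 - √2*√x (Q(x) = 4 - √(x + x) = 4 - √(2*x) = 4 - √2*√x)
U(V) = 1/(1 + V)
U(Q(-4))*(-717) = -717/(1 + (4 - √2*√(-4))) = -717/(1 + (4 - √2*2*I)) = -717/(1 + (4 - 2*I*√2)) = -717/(5 - 2*I*√2)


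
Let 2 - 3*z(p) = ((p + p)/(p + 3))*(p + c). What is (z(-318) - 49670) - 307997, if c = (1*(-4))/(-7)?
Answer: -788183201/2205 ≈ -3.5745e+5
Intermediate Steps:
c = 4/7 (c = -4*(-1/7) = 4/7 ≈ 0.57143)
z(p) = 2/3 - 2*p*(4/7 + p)/(3*(3 + p)) (z(p) = 2/3 - (p + p)/(p + 3)*(p + 4/7)/3 = 2/3 - (2*p)/(3 + p)*(4/7 + p)/3 = 2/3 - 2*p/(3 + p)*(4/7 + p)/3 = 2/3 - 2*p*(4/7 + p)/(3*(3 + p)))
(z(-318) - 49670) - 307997 = (2*(21 - 7*(-318)**2 + 3*(-318))/(21*(3 - 318)) - 49670) - 307997 = ((2/21)*(21 - 7*101124 - 954)/(-315) - 49670) - 307997 = ((2/21)*(-1/315)*(21 - 707868 - 954) - 49670) - 307997 = ((2/21)*(-1/315)*(-708801) - 49670) - 307997 = (472534/2205 - 49670) - 307997 = -109049816/2205 - 307997 = -788183201/2205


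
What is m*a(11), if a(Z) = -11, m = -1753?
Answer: 19283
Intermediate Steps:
m*a(11) = -1753*(-11) = 19283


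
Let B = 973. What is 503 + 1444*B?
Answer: 1405515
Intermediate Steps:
503 + 1444*B = 503 + 1444*973 = 503 + 1405012 = 1405515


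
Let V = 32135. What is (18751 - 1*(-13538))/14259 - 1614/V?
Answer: 338197663/152737655 ≈ 2.2142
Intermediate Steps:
(18751 - 1*(-13538))/14259 - 1614/V = (18751 - 1*(-13538))/14259 - 1614/32135 = (18751 + 13538)*(1/14259) - 1614*1/32135 = 32289*(1/14259) - 1614/32135 = 10763/4753 - 1614/32135 = 338197663/152737655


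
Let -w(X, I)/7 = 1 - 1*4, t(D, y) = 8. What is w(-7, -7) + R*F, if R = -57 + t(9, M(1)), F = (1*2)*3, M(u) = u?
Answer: -273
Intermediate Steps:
w(X, I) = 21 (w(X, I) = -7*(1 - 1*4) = -7*(1 - 4) = -7*(-3) = 21)
F = 6 (F = 2*3 = 6)
R = -49 (R = -57 + 8 = -49)
w(-7, -7) + R*F = 21 - 49*6 = 21 - 294 = -273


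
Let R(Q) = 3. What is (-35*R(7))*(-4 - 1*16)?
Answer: 2100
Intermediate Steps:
(-35*R(7))*(-4 - 1*16) = (-35*3)*(-4 - 1*16) = -105*(-4 - 16) = -105*(-20) = 2100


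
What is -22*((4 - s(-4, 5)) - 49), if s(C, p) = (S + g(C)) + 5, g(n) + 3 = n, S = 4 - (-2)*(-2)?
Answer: 946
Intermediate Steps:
S = 0 (S = 4 - 1*4 = 4 - 4 = 0)
g(n) = -3 + n
s(C, p) = 2 + C (s(C, p) = (0 + (-3 + C)) + 5 = (-3 + C) + 5 = 2 + C)
-22*((4 - s(-4, 5)) - 49) = -22*((4 - (2 - 4)) - 49) = -22*((4 - 1*(-2)) - 49) = -22*((4 + 2) - 49) = -22*(6 - 49) = -22*(-43) = 946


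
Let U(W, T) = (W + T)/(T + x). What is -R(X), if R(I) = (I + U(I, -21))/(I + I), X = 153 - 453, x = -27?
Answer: -4693/9600 ≈ -0.48885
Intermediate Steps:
U(W, T) = (T + W)/(-27 + T) (U(W, T) = (W + T)/(T - 27) = (T + W)/(-27 + T))
X = -300
R(I) = (7/16 + 47*I/48)/(2*I) (R(I) = (I + (-21 + I)/(-27 - 21))/(I + I) = (I + (-21 + I)/(-48))/((2*I)) = (I - (-21 + I)/48)*(1/(2*I)) = (I + (7/16 - I/48))*(1/(2*I)) = (7/16 + 47*I/48)*(1/(2*I)) = (7/16 + 47*I/48)/(2*I))
-R(X) = -(21 + 47*(-300))/(96*(-300)) = -(-1)*(21 - 14100)/(96*300) = -(-1)*(-14079)/(96*300) = -1*4693/9600 = -4693/9600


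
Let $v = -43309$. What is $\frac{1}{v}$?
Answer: $- \frac{1}{43309} \approx -2.309 \cdot 10^{-5}$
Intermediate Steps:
$\frac{1}{v} = \frac{1}{-43309} = - \frac{1}{43309}$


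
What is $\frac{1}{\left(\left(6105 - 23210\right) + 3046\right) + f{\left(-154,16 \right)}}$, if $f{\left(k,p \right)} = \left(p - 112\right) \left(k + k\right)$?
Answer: $\frac{1}{15509} \approx 6.4479 \cdot 10^{-5}$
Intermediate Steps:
$f{\left(k,p \right)} = 2 k \left(-112 + p\right)$ ($f{\left(k,p \right)} = \left(-112 + p\right) 2 k = 2 k \left(-112 + p\right)$)
$\frac{1}{\left(\left(6105 - 23210\right) + 3046\right) + f{\left(-154,16 \right)}} = \frac{1}{\left(\left(6105 - 23210\right) + 3046\right) + 2 \left(-154\right) \left(-112 + 16\right)} = \frac{1}{\left(-17105 + 3046\right) + 2 \left(-154\right) \left(-96\right)} = \frac{1}{-14059 + 29568} = \frac{1}{15509}$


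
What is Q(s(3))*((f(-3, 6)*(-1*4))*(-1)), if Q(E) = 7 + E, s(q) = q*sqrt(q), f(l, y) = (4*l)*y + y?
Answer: -1848 - 792*sqrt(3) ≈ -3219.8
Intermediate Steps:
f(l, y) = y + 4*l*y (f(l, y) = 4*l*y + y = y + 4*l*y)
s(q) = q**(3/2)
Q(s(3))*((f(-3, 6)*(-1*4))*(-1)) = (7 + 3**(3/2))*(((6*(1 + 4*(-3)))*(-1*4))*(-1)) = (7 + 3*sqrt(3))*(((6*(1 - 12))*(-4))*(-1)) = (7 + 3*sqrt(3))*(((6*(-11))*(-4))*(-1)) = (7 + 3*sqrt(3))*(-66*(-4)*(-1)) = (7 + 3*sqrt(3))*(264*(-1)) = (7 + 3*sqrt(3))*(-264) = -1848 - 792*sqrt(3)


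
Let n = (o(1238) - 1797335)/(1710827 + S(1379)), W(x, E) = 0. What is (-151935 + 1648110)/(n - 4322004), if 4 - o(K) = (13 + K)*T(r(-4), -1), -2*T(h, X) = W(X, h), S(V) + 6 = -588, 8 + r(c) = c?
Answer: -2558807858775/7391635664263 ≈ -0.34618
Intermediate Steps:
r(c) = -8 + c
S(V) = -594 (S(V) = -6 - 588 = -594)
T(h, X) = 0 (T(h, X) = -1/2*0 = 0)
o(K) = 4 (o(K) = 4 - (13 + K)*0 = 4 - 1*0 = 4 + 0 = 4)
n = -1797331/1710233 (n = (4 - 1797335)/(1710827 - 594) = -1797331/1710233 ≈ -1.0509)
(-151935 + 1648110)/(n - 4322004) = (-151935 + 1648110)/(-1797331/1710233 - 4322004) = 1496175/(-7391635664263/1710233) = 1496175*(-1710233/7391635664263) = -2558807858775/7391635664263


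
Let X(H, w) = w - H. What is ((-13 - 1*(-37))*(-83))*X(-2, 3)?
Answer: -9960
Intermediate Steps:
((-13 - 1*(-37))*(-83))*X(-2, 3) = ((-13 - 1*(-37))*(-83))*(3 - 1*(-2)) = ((-13 + 37)*(-83))*(3 + 2) = (24*(-83))*5 = -1992*5 = -9960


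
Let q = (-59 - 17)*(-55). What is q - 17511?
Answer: -13331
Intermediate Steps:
q = 4180 (q = -76*(-55) = 4180)
q - 17511 = 4180 - 17511 = -13331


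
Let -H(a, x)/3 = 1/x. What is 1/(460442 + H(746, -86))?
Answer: 86/39598015 ≈ 2.1718e-6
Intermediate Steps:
H(a, x) = -3/x
1/(460442 + H(746, -86)) = 1/(460442 - 3/(-86)) = 1/(460442 - 3*(-1/86)) = 1/(460442 + 3/86) = 1/(39598015/86) = 86/39598015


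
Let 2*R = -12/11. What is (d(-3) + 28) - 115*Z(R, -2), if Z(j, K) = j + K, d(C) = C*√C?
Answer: 3528/11 - 3*I*√3 ≈ 320.73 - 5.1962*I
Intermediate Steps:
d(C) = C^(3/2)
R = -6/11 (R = (-12/11)/2 = (-12*1/11)/2 = (½)*(-12/11) = -6/11 ≈ -0.54545)
Z(j, K) = K + j
(d(-3) + 28) - 115*Z(R, -2) = ((-3)^(3/2) + 28) - 115*(-2 - 6/11) = (-3*I*√3 + 28) - 115*(-28/11) = (28 - 3*I*√3) + 3220/11 = 3528/11 - 3*I*√3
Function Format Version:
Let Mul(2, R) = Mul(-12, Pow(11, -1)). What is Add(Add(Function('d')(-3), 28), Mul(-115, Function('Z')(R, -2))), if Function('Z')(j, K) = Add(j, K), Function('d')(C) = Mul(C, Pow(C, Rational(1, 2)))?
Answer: Add(Rational(3528, 11), Mul(-3, I, Pow(3, Rational(1, 2)))) ≈ Add(320.73, Mul(-5.1962, I))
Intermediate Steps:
Function('d')(C) = Pow(C, Rational(3, 2))
R = Rational(-6, 11) (R = Mul(Rational(1, 2), Mul(-12, Pow(11, -1))) = Mul(Rational(1, 2), Mul(-12, Rational(1, 11))) = Mul(Rational(1, 2), Rational(-12, 11)) = Rational(-6, 11) ≈ -0.54545)
Function('Z')(j, K) = Add(K, j)
Add(Add(Function('d')(-3), 28), Mul(-115, Function('Z')(R, -2))) = Add(Add(Pow(-3, Rational(3, 2)), 28), Mul(-115, Add(-2, Rational(-6, 11)))) = Add(Add(Mul(-3, I, Pow(3, Rational(1, 2))), 28), Mul(-115, Rational(-28, 11))) = Add(Add(28, Mul(-3, I, Pow(3, Rational(1, 2)))), Rational(3220, 11)) = Add(Rational(3528, 11), Mul(-3, I, Pow(3, Rational(1, 2))))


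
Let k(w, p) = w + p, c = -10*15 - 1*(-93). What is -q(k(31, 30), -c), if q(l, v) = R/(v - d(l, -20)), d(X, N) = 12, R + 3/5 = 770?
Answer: -3847/225 ≈ -17.098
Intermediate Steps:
R = 3847/5 (R = -⅗ + 770 = 3847/5 ≈ 769.40)
c = -57 (c = -150 + 93 = -57)
k(w, p) = p + w
q(l, v) = 3847/(5*(-12 + v)) (q(l, v) = 3847/(5*(v - 1*12)) = 3847/(5*(v - 12)) = 3847/(5*(-12 + v)))
-q(k(31, 30), -c) = -3847/(5*(-12 - 1*(-57))) = -3847/(5*(-12 + 57)) = -3847/(5*45) = -1*3847/225 = -3847/225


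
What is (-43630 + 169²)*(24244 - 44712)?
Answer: 308432292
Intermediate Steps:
(-43630 + 169²)*(24244 - 44712) = (-43630 + 28561)*(-20468) = -15069*(-20468) = 308432292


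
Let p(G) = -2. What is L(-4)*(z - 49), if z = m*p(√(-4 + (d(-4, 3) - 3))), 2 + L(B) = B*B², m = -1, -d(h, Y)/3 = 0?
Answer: 3102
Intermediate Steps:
d(h, Y) = 0 (d(h, Y) = -3*0 = 0)
L(B) = -2 + B³ (L(B) = -2 + B*B² = -2 + B³)
z = 2 (z = -1*(-2) = 2)
L(-4)*(z - 49) = (-2 + (-4)³)*(2 - 49) = (-2 - 64)*(-47) = -66*(-47) = 3102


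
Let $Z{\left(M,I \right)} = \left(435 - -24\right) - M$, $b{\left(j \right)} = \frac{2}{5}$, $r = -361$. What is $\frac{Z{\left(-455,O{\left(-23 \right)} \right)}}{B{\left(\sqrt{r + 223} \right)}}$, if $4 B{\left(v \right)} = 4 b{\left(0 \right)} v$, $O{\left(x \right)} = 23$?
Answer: $- \frac{2285 i \sqrt{138}}{138} \approx - 194.51 i$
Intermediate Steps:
$b{\left(j \right)} = \frac{2}{5}$ ($b{\left(j \right)} = 2 \cdot \frac{1}{5} = \frac{2}{5}$)
$Z{\left(M,I \right)} = 459 - M$ ($Z{\left(M,I \right)} = \left(435 + 24\right) - M = 459 - M$)
$B{\left(v \right)} = \frac{2 v}{5}$ ($B{\left(v \right)} = \frac{4 \cdot \frac{2}{5} v}{4} = \frac{\frac{8}{5} v}{4} = \frac{2 v}{5}$)
$\frac{Z{\left(-455,O{\left(-23 \right)} \right)}}{B{\left(\sqrt{r + 223} \right)}} = \frac{459 - -455}{\frac{2}{5} \sqrt{-361 + 223}} = \frac{459 + 455}{\frac{2}{5} \sqrt{-138}} = \frac{914}{\frac{2}{5} i \sqrt{138}} = 914 \left(- \frac{5 i \sqrt{138}}{276}\right) = - \frac{2285 i \sqrt{138}}{138}$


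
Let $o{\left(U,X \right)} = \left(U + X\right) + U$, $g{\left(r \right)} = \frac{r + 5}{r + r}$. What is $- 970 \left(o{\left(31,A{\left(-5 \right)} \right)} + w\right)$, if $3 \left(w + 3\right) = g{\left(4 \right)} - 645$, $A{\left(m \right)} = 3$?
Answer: $\frac{592185}{4} \approx 1.4805 \cdot 10^{5}$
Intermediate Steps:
$g{\left(r \right)} = \frac{5 + r}{2 r}$
$o{\left(U,X \right)} = X + 2 U$
$w = - \frac{1741}{8}$ ($w = -3 + \frac{\frac{5 + 4}{2 \cdot 4} - 645}{3} = -3 + \frac{\frac{1}{2} \cdot \frac{1}{4} \cdot 9 - 645}{3} = -3 + \frac{\frac{9}{8} - 645}{3} = -3 + \frac{1}{3} \left(- \frac{5151}{8}\right) = -3 - \frac{1717}{8} = - \frac{1741}{8} \approx -217.63$)
$- 970 \left(o{\left(31,A{\left(-5 \right)} \right)} + w\right) = - 970 \left(\left(3 + 2 \cdot 31\right) - \frac{1741}{8}\right) = - 970 \left(\left(3 + 62\right) - \frac{1741}{8}\right) = - 970 \left(65 - \frac{1741}{8}\right) = \left(-970\right) \left(- \frac{1221}{8}\right) = \frac{592185}{4}$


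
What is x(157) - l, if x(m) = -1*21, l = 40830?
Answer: -40851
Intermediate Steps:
x(m) = -21
x(157) - l = -21 - 1*40830 = -21 - 40830 = -40851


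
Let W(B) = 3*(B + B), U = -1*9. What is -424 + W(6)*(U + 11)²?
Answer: -280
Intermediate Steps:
U = -9
W(B) = 6*B (W(B) = 3*(2*B) = 6*B)
-424 + W(6)*(U + 11)² = -424 + (6*6)*(-9 + 11)² = -424 + 36*2² = -424 + 36*4 = -424 + 144 = -280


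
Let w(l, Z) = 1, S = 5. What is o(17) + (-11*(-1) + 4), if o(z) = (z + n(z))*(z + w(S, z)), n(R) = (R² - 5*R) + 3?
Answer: 4047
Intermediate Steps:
n(R) = 3 + R² - 5*R
o(z) = (1 + z)*(3 + z² - 4*z) (o(z) = (z + (3 + z² - 5*z))*(z + 1) = (3 + z² - 4*z)*(1 + z) = (1 + z)*(3 + z² - 4*z))
o(17) + (-11*(-1) + 4) = (3 + 17³ - 1*17 - 3*17²) + (-11*(-1) + 4) = (3 + 4913 - 17 - 3*289) + (11 + 4) = (3 + 4913 - 17 - 867) + 15 = 4032 + 15 = 4047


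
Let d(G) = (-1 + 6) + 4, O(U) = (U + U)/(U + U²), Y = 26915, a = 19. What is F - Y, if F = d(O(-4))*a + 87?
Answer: -26657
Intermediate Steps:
O(U) = 2*U/(U + U²) (O(U) = (2*U)/(U + U²) = 2*U/(U + U²))
d(G) = 9 (d(G) = 5 + 4 = 9)
F = 258 (F = 9*19 + 87 = 171 + 87 = 258)
F - Y = 258 - 1*26915 = 258 - 26915 = -26657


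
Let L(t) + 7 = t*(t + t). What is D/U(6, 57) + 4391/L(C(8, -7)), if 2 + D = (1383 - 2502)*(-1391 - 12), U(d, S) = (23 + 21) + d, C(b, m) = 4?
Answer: 1578737/50 ≈ 31575.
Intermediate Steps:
U(d, S) = 44 + d
D = 1569955 (D = -2 + (1383 - 2502)*(-1391 - 12) = -2 - 1119*(-1403) = -2 + 1569957 = 1569955)
L(t) = -7 + 2*t**2 (L(t) = -7 + t*(t + t) = -7 + t*(2*t) = -7 + 2*t**2)
D/U(6, 57) + 4391/L(C(8, -7)) = 1569955/(44 + 6) + 4391/(-7 + 2*4**2) = 1569955/50 + 4391/(-7 + 2*16) = 1569955*(1/50) + 4391/(-7 + 32) = 313991/10 + 4391/25 = 1578737/50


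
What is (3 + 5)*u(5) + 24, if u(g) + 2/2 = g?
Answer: 56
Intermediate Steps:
u(g) = -1 + g
(3 + 5)*u(5) + 24 = (3 + 5)*(-1 + 5) + 24 = 8*4 + 24 = 32 + 24 = 56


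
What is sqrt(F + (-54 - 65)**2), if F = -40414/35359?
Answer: sqrt(17703487015215)/35359 ≈ 119.00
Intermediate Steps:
F = -40414/35359 (F = -40414*1/35359 = -40414/35359 ≈ -1.1430)
sqrt(F + (-54 - 65)**2) = sqrt(-40414/35359 + (-54 - 65)**2) = sqrt(-40414/35359 + (-119)**2) = sqrt(-40414/35359 + 14161) = sqrt(500678385/35359) = sqrt(17703487015215)/35359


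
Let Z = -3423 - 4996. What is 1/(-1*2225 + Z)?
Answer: -1/10644 ≈ -9.3950e-5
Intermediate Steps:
Z = -8419
1/(-1*2225 + Z) = 1/(-1*2225 - 8419) = 1/(-2225 - 8419) = 1/(-10644) = -1/10644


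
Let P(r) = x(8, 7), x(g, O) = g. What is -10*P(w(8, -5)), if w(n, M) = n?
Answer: -80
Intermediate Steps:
P(r) = 8
-10*P(w(8, -5)) = -10*8 = -80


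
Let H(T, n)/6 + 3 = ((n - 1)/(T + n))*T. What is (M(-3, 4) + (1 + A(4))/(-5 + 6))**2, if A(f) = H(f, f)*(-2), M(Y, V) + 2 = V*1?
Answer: 441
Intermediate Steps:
M(Y, V) = -2 + V (M(Y, V) = -2 + V*1 = -2 + V)
H(T, n) = -18 + 6*T*(-1 + n)/(T + n) (H(T, n) = -18 + 6*(((n - 1)/(T + n))*T) = -18 + 6*(((-1 + n)/(T + n))*T) = -18 + 6*(T*(-1 + n)/(T + n)) = -18 + 6*T*(-1 + n)/(T + n))
A(f) = -6*(f**2 - 7*f)/f (A(f) = (6*(-4*f - 3*f + f*f)/(f + f))*(-2) = (6*(-4*f - 3*f + f**2)/((2*f)))*(-2) = (6*(1/(2*f))*(f**2 - 7*f))*(-2) = (3*(f**2 - 7*f)/f)*(-2) = -6*(f**2 - 7*f)/f)
(M(-3, 4) + (1 + A(4))/(-5 + 6))**2 = ((-2 + 4) + (1 + (42 - 6*4))/(-5 + 6))**2 = (2 + (1 + (42 - 24))/1)**2 = (2 + (1 + 18)*1)**2 = (2 + 19*1)**2 = (2 + 19)**2 = 21**2 = 441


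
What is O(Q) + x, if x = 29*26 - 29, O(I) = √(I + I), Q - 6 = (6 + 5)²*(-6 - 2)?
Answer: 725 + 2*I*√481 ≈ 725.0 + 43.863*I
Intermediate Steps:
Q = -962 (Q = 6 + (6 + 5)²*(-6 - 2) = 6 + 11²*(-8) = 6 + 121*(-8) = 6 - 968 = -962)
O(I) = √2*√I (O(I) = √(2*I) = √2*√I)
x = 725 (x = 754 - 29 = 725)
O(Q) + x = √2*√(-962) + 725 = √2*(I*√962) + 725 = 2*I*√481 + 725 = 725 + 2*I*√481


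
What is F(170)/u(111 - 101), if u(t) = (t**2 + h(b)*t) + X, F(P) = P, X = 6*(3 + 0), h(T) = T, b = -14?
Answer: -85/11 ≈ -7.7273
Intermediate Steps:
X = 18 (X = 6*3 = 18)
u(t) = 18 + t**2 - 14*t (u(t) = (t**2 - 14*t) + 18 = 18 + t**2 - 14*t)
F(170)/u(111 - 101) = 170/(18 + (111 - 101)**2 - 14*(111 - 101)) = 170/(18 + 10**2 - 14*10) = 170/(18 + 100 - 140) = 170/(-22) = 170*(-1/22) = -85/11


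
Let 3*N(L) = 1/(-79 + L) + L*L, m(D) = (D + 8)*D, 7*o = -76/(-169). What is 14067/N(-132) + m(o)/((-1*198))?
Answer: 19561398539447/8085266400211 ≈ 2.4194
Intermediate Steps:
o = 76/1183 (o = (-76/(-169))/7 = (-76*(-1/169))/7 = (⅐)*(76/169) = 76/1183 ≈ 0.064243)
m(D) = D*(8 + D) (m(D) = (8 + D)*D = D*(8 + D))
N(L) = L²/3 + 1/(3*(-79 + L)) (N(L) = (1/(-79 + L) + L*L)/3 = (1/(-79 + L) + L²)/3 = (L² + 1/(-79 + L))/3 = L²/3 + 1/(3*(-79 + L)))
14067/N(-132) + m(o)/((-1*198)) = 14067/(((1 + (-132)³ - 79*(-132)²)/(3*(-79 - 132)))) + (76*(8 + 76/1183)/1183)/((-1*198)) = 14067/(((⅓)*(1 - 2299968 - 79*17424)/(-211))) + ((76/1183)*(9540/1183))/(-198) = 14067/(((⅓)*(-1/211)*(1 - 2299968 - 1376496))) + (725040/1399489)*(-1/198) = 14067/(((⅓)*(-1/211)*(-3676463))) - 40280/15394379 = 14067/(3676463/633) - 40280/15394379 = 14067*(633/3676463) - 40280/15394379 = 8904411/3676463 - 40280/15394379 = 19561398539447/8085266400211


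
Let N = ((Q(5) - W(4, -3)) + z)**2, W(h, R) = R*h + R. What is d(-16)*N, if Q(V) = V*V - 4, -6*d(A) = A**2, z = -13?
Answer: -67712/3 ≈ -22571.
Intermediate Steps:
W(h, R) = R + R*h
d(A) = -A**2/6
Q(V) = -4 + V**2 (Q(V) = V**2 - 4 = -4 + V**2)
N = 529 (N = (((-4 + 5**2) - (-3)*(1 + 4)) - 13)**2 = (((-4 + 25) - (-3)*5) - 13)**2 = ((21 - 1*(-15)) - 13)**2 = ((21 + 15) - 13)**2 = (36 - 13)**2 = 23**2 = 529)
d(-16)*N = -1/6*(-16)**2*529 = -1/6*256*529 = -128/3*529 = -67712/3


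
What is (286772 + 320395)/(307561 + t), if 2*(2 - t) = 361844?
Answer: 607167/126641 ≈ 4.7944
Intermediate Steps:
t = -180920 (t = 2 - ½*361844 = 2 - 180922 = -180920)
(286772 + 320395)/(307561 + t) = (286772 + 320395)/(307561 - 180920) = 607167/126641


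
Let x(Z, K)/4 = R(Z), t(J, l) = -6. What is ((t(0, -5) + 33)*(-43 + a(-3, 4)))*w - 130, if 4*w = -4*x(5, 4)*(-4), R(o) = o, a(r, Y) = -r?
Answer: -86530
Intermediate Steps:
x(Z, K) = 4*Z
w = 80 (w = (-16*5*(-4))/4 = (-4*20*(-4))/4 = (-80*(-4))/4 = (¼)*320 = 80)
((t(0, -5) + 33)*(-43 + a(-3, 4)))*w - 130 = ((-6 + 33)*(-43 - 1*(-3)))*80 - 130 = (27*(-43 + 3))*80 - 130 = (27*(-40))*80 - 130 = -1080*80 - 130 = -86400 - 130 = -86530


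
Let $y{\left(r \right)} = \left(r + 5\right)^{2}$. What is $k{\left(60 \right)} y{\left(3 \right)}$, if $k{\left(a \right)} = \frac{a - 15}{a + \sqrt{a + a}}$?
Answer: $\frac{1440}{29} - \frac{48 \sqrt{30}}{29} \approx 40.589$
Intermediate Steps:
$y{\left(r \right)} = \left(5 + r\right)^{2}$
$k{\left(a \right)} = \frac{-15 + a}{a + \sqrt{2} \sqrt{a}}$ ($k{\left(a \right)} = \frac{-15 + a}{a + \sqrt{2 a}} = \frac{-15 + a}{a + \sqrt{2} \sqrt{a}}$)
$k{\left(60 \right)} y{\left(3 \right)} = \frac{-15 + 60}{60 + \sqrt{2} \sqrt{60}} \left(5 + 3\right)^{2} = \frac{1}{60 + \sqrt{2} \cdot 2 \sqrt{15}} \cdot 45 \cdot 8^{2} = \frac{1}{60 + 2 \sqrt{30}} \cdot 45 \cdot 64 = \frac{45}{60 + 2 \sqrt{30}} \cdot 64 = \frac{2880}{60 + 2 \sqrt{30}}$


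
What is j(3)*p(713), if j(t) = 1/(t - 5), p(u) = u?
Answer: -713/2 ≈ -356.50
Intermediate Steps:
j(t) = 1/(-5 + t)
j(3)*p(713) = 713/(-5 + 3) = 713/(-2) = -½*713 = -713/2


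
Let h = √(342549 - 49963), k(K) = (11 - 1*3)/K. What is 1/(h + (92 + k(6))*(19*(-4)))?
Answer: -4560/32157509 - 9*√292586/450205126 ≈ -0.00015262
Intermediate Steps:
k(K) = 8/K (k(K) = (11 - 3)/K = 8/K)
h = √292586 ≈ 540.91
1/(h + (92 + k(6))*(19*(-4))) = 1/(√292586 + (92 + 8/6)*(19*(-4))) = 1/(√292586 + (92 + 8*(⅙))*(-76)) = 1/(√292586 + (92 + 4/3)*(-76)) = 1/(√292586 + (280/3)*(-76)) = 1/(√292586 - 21280/3) = 1/(-21280/3 + √292586)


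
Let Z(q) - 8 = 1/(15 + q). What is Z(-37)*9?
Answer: 1575/22 ≈ 71.591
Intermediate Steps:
Z(q) = 8 + 1/(15 + q)
Z(-37)*9 = ((121 + 8*(-37))/(15 - 37))*9 = ((121 - 296)/(-22))*9 = -1/22*(-175)*9 = (175/22)*9 = 1575/22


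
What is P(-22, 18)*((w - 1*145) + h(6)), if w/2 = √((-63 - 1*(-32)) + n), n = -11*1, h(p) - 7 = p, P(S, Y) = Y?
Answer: -2376 + 36*I*√42 ≈ -2376.0 + 233.31*I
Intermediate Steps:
h(p) = 7 + p
n = -11
w = 2*I*√42 (w = 2*√((-63 - 1*(-32)) - 11) = 2*√((-63 + 32) - 11) = 2*√(-31 - 11) = 2*√(-42) = 2*(I*√42) = 2*I*√42 ≈ 12.961*I)
P(-22, 18)*((w - 1*145) + h(6)) = 18*((2*I*√42 - 1*145) + (7 + 6)) = 18*((2*I*√42 - 145) + 13) = 18*((-145 + 2*I*√42) + 13) = 18*(-132 + 2*I*√42) = -2376 + 36*I*√42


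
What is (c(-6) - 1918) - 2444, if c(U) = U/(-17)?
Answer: -74148/17 ≈ -4361.6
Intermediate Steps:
c(U) = -U/17 (c(U) = U*(-1/17) = -U/17)
(c(-6) - 1918) - 2444 = (-1/17*(-6) - 1918) - 2444 = (6/17 - 1918) - 2444 = -32600/17 - 2444 = -74148/17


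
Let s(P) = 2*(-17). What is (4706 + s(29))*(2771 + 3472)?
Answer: 29167296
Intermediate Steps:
s(P) = -34
(4706 + s(29))*(2771 + 3472) = (4706 - 34)*(2771 + 3472) = 4672*6243 = 29167296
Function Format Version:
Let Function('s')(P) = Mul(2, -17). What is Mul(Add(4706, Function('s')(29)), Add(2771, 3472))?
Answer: 29167296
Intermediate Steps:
Function('s')(P) = -34
Mul(Add(4706, Function('s')(29)), Add(2771, 3472)) = Mul(Add(4706, -34), Add(2771, 3472)) = Mul(4672, 6243) = 29167296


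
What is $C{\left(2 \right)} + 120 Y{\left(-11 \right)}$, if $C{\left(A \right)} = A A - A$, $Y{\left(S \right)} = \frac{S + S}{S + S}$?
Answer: $122$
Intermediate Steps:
$Y{\left(S \right)} = 1$ ($Y{\left(S \right)} = \frac{2 S}{2 S} = 2 S \frac{1}{2 S} = 1$)
$C{\left(A \right)} = A^{2} - A$
$C{\left(2 \right)} + 120 Y{\left(-11 \right)} = 2 \left(-1 + 2\right) + 120 \cdot 1 = 2 \cdot 1 + 120 = 2 + 120 = 122$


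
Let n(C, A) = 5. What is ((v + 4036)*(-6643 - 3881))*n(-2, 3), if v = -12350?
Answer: 437482680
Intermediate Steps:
((v + 4036)*(-6643 - 3881))*n(-2, 3) = ((-12350 + 4036)*(-6643 - 3881))*5 = -8314*(-10524)*5 = 87496536*5 = 437482680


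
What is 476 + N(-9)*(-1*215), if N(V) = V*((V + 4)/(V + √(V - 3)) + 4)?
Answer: 283721/31 + 6450*I*√3/31 ≈ 9152.3 + 360.38*I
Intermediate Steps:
N(V) = V*(4 + (4 + V)/(V + √(-3 + V))) (N(V) = V*((4 + V)/(V + √(-3 + V)) + 4) = V*(4 + (4 + V)/(V + √(-3 + V))))
476 + N(-9)*(-1*215) = 476 + (-9*(4 + 4*√(-3 - 9) + 5*(-9))/(-9 + √(-3 - 9)))*(-1*215) = 476 - 9*(4 + 4*√(-12) - 45)/(-9 + √(-12))*(-215) = 476 - 9*(4 + 4*(2*I*√3) - 45)/(-9 + 2*I*√3)*(-215) = 476 - 9*(4 + 8*I*√3 - 45)/(-9 + 2*I*√3)*(-215) = 476 - 9*(-41 + 8*I*√3)/(-9 + 2*I*√3)*(-215) = 476 + 1935*(-41 + 8*I*√3)/(-9 + 2*I*√3)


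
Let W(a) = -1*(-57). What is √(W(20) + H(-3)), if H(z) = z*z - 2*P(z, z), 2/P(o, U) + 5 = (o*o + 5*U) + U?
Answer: 4*√203/7 ≈ 8.1416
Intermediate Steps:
P(o, U) = 2/(-5 + o² + 6*U) (P(o, U) = 2/(-5 + ((o*o + 5*U) + U)) = 2/(-5 + ((o² + 5*U) + U)) = 2/(-5 + (o² + 6*U)) = 2/(-5 + o² + 6*U))
H(z) = z² - 4/(-5 + z² + 6*z) (H(z) = z*z - 4/(-5 + z² + 6*z) = z² - 4/(-5 + z² + 6*z))
W(a) = 57
√(W(20) + H(-3)) = √(57 + ((-3)² - 4/(-5 + (-3)² + 6*(-3)))) = √(57 + (9 - 4/(-5 + 9 - 18))) = √(57 + (9 - 4/(-14))) = √(57 + (9 - 4*(-1/14))) = √(57 + (9 + 2/7)) = √(57 + 65/7) = √(464/7) = 4*√203/7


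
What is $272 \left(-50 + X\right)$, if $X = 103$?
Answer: $14416$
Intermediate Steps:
$272 \left(-50 + X\right) = 272 \left(-50 + 103\right) = 272 \cdot 53 = 14416$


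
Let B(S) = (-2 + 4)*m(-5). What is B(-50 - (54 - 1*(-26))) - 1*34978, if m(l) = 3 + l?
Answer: -34982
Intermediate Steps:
B(S) = -4 (B(S) = (-2 + 4)*(3 - 5) = 2*(-2) = -4)
B(-50 - (54 - 1*(-26))) - 1*34978 = -4 - 1*34978 = -4 - 34978 = -34982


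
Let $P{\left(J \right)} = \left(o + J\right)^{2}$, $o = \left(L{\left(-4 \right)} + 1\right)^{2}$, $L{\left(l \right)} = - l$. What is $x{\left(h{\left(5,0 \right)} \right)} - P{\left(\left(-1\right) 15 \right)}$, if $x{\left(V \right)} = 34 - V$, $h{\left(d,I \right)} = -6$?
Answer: $-60$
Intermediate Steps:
$o = 25$ ($o = \left(\left(-1\right) \left(-4\right) + 1\right)^{2} = \left(4 + 1\right)^{2} = 5^{2} = 25$)
$P{\left(J \right)} = \left(25 + J\right)^{2}$
$x{\left(h{\left(5,0 \right)} \right)} - P{\left(\left(-1\right) 15 \right)} = \left(34 - -6\right) - \left(25 - 15\right)^{2} = \left(34 + 6\right) - \left(25 - 15\right)^{2} = 40 - 10^{2} = 40 - 100 = -60$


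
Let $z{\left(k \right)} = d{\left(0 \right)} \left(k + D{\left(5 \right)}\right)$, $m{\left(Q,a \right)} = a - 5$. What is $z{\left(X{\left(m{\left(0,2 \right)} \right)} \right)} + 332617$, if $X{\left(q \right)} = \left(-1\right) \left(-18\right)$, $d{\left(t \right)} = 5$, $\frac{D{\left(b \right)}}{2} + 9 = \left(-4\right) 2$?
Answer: $332537$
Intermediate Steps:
$D{\left(b \right)} = -34$ ($D{\left(b \right)} = -18 + 2 \left(\left(-4\right) 2\right) = -18 + 2 \left(-8\right) = -18 - 16 = -34$)
$m{\left(Q,a \right)} = -5 + a$
$X{\left(q \right)} = 18$
$z{\left(k \right)} = -170 + 5 k$ ($z{\left(k \right)} = 5 \left(k - 34\right) = 5 \left(-34 + k\right) = -170 + 5 k$)
$z{\left(X{\left(m{\left(0,2 \right)} \right)} \right)} + 332617 = \left(-170 + 5 \cdot 18\right) + 332617 = \left(-170 + 90\right) + 332617 = -80 + 332617 = 332537$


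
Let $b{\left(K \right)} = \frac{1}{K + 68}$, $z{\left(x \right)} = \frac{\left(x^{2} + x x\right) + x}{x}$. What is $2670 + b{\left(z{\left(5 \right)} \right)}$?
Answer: $\frac{210931}{79} \approx 2670.0$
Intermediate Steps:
$z{\left(x \right)} = \frac{x + 2 x^{2}}{x}$ ($z{\left(x \right)} = \frac{\left(x^{2} + x^{2}\right) + x}{x} = \frac{2 x^{2} + x}{x} = \frac{x + 2 x^{2}}{x}$)
$b{\left(K \right)} = \frac{1}{68 + K}$
$2670 + b{\left(z{\left(5 \right)} \right)} = 2670 + \frac{1}{68 + \left(1 + 2 \cdot 5\right)} = 2670 + \frac{1}{68 + \left(1 + 10\right)} = 2670 + \frac{1}{68 + 11} = 2670 + \frac{1}{79} = \frac{210931}{79}$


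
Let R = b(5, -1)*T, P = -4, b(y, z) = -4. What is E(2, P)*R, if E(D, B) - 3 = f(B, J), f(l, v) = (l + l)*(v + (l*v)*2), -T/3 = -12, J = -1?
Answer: 7632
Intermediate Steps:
T = 36 (T = -3*(-12) = 36)
f(l, v) = 2*l*(v + 2*l*v) (f(l, v) = (2*l)*(v + 2*l*v) = 2*l*(v + 2*l*v))
E(D, B) = 3 - 2*B*(1 + 2*B) (E(D, B) = 3 + 2*B*(-1)*(1 + 2*B) = 3 - 2*B*(1 + 2*B))
R = -144 (R = -4*36 = -144)
E(2, P)*R = (3 - 2*(-4)*(1 + 2*(-4)))*(-144) = (3 - 2*(-4)*(1 - 8))*(-144) = (3 - 2*(-4)*(-7))*(-144) = (3 - 56)*(-144) = -53*(-144) = 7632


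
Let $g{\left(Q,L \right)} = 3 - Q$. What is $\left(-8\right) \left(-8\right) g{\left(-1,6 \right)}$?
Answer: $256$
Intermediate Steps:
$\left(-8\right) \left(-8\right) g{\left(-1,6 \right)} = \left(-8\right) \left(-8\right) \left(3 - -1\right) = 64 \left(3 + 1\right) = 64 \cdot 4 = 256$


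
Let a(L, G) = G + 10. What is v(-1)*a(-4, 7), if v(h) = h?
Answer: -17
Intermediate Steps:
a(L, G) = 10 + G
v(-1)*a(-4, 7) = -(10 + 7) = -1*17 = -17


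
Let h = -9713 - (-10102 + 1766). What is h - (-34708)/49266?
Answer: -33902287/24633 ≈ -1376.3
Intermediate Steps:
h = -1377 (h = -9713 - 1*(-8336) = -9713 + 8336 = -1377)
h - (-34708)/49266 = -1377 - (-34708)/49266 = -1377 - 1*(-17354/24633) = -1377 + 17354/24633 = -33902287/24633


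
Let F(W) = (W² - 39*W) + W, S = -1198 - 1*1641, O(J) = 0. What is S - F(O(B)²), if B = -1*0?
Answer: -2839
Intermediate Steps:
B = 0
S = -2839 (S = -1198 - 1641 = -2839)
F(W) = W² - 38*W
S - F(O(B)²) = -2839 - 0²*(-38 + 0²) = -2839 - 0*(-38 + 0) = -2839 - 0*(-38) = -2839 - 1*0 = -2839 + 0 = -2839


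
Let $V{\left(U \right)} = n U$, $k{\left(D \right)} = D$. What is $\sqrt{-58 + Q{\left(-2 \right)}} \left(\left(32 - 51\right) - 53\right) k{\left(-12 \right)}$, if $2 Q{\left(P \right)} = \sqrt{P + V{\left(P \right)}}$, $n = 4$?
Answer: $432 \sqrt{-232 + 2 i \sqrt{10}} \approx 89.681 + 6580.6 i$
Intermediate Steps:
$V{\left(U \right)} = 4 U$
$Q{\left(P \right)} = \frac{\sqrt{5} \sqrt{P}}{2}$ ($Q{\left(P \right)} = \frac{\sqrt{P + 4 P}}{2} = \frac{\sqrt{5 P}}{2} = \frac{\sqrt{5} \sqrt{P}}{2}$)
$\sqrt{-58 + Q{\left(-2 \right)}} \left(\left(32 - 51\right) - 53\right) k{\left(-12 \right)} = \sqrt{-58 + \frac{\sqrt{5} \sqrt{-2}}{2}} \left(\left(32 - 51\right) - 53\right) \left(-12\right) = \sqrt{-58 + \frac{\sqrt{5} i \sqrt{2}}{2}} \left(-19 - 53\right) \left(-12\right) = \sqrt{-58 + \frac{i \sqrt{10}}{2}} \left(-72\right) \left(-12\right) = - 72 \sqrt{-58 + \frac{i \sqrt{10}}{2}} \left(-12\right) = 864 \sqrt{-58 + \frac{i \sqrt{10}}{2}}$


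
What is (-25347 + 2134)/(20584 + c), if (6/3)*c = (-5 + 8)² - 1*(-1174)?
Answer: -46426/42351 ≈ -1.0962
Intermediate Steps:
c = 1183/2 (c = ((-5 + 8)² - 1*(-1174))/2 = (3² + 1174)/2 = (9 + 1174)/2 = (½)*1183 = 1183/2 ≈ 591.50)
(-25347 + 2134)/(20584 + c) = (-25347 + 2134)/(20584 + 1183/2) = -23213/42351/2 = -23213*2/42351 = -46426/42351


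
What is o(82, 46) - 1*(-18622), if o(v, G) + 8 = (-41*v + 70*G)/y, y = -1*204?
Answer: 1898699/102 ≈ 18615.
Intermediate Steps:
y = -204
o(v, G) = -8 - 35*G/102 + 41*v/204 (o(v, G) = -8 + (-41*v + 70*G)/(-204) = -8 + (-41*v + 70*G)*(-1/204) = -8 + (-35*G/102 + 41*v/204) = -8 - 35*G/102 + 41*v/204)
o(82, 46) - 1*(-18622) = (-8 - 35/102*46 + (41/204)*82) - 1*(-18622) = (-8 - 805/51 + 1681/102) + 18622 = -745/102 + 18622 = 1898699/102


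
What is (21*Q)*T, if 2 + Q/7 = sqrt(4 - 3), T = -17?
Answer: 2499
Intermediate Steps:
Q = -7 (Q = -14 + 7*sqrt(4 - 3) = -14 + 7*sqrt(1) = -14 + 7*1 = -14 + 7 = -7)
(21*Q)*T = (21*(-7))*(-17) = -147*(-17) = 2499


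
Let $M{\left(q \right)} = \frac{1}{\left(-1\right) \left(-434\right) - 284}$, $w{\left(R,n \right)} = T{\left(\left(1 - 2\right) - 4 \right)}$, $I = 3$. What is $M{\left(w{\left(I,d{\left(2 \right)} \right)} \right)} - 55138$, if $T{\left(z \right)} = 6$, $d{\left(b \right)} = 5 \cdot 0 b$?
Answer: $- \frac{8270699}{150} \approx -55138.0$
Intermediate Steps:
$d{\left(b \right)} = 0$ ($d{\left(b \right)} = 0 b = 0$)
$w{\left(R,n \right)} = 6$
$M{\left(q \right)} = \frac{1}{150}$ ($M{\left(q \right)} = \frac{1}{434 - 284} = \frac{1}{150}$)
$M{\left(w{\left(I,d{\left(2 \right)} \right)} \right)} - 55138 = \frac{1}{150} - 55138 = - \frac{8270699}{150}$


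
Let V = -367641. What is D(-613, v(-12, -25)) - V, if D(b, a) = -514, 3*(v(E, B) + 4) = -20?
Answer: 367127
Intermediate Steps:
v(E, B) = -32/3 (v(E, B) = -4 + (⅓)*(-20) = -4 - 20/3 = -32/3)
D(-613, v(-12, -25)) - V = -514 - 1*(-367641) = -514 + 367641 = 367127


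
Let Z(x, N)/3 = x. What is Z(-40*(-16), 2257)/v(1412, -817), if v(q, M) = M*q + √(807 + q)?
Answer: -2214919680/1330802186597 - 1920*√2219/1330802186597 ≈ -0.0016644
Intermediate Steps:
Z(x, N) = 3*x
v(q, M) = √(807 + q) + M*q
Z(-40*(-16), 2257)/v(1412, -817) = (3*(-40*(-16)))/(√(807 + 1412) - 817*1412) = (3*640)/(√2219 - 1153604) = 1920/(-1153604 + √2219)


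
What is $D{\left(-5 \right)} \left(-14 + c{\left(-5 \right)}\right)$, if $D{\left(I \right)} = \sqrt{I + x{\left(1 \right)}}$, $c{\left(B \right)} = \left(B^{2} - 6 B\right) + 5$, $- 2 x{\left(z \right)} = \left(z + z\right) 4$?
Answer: $138 i \approx 138.0 i$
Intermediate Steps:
$x{\left(z \right)} = - 4 z$ ($x{\left(z \right)} = - \frac{\left(z + z\right) 4}{2} = - \frac{2 z 4}{2} = - \frac{8 z}{2} = - 4 z$)
$c{\left(B \right)} = 5 + B^{2} - 6 B$
$D{\left(I \right)} = \sqrt{-4 + I}$ ($D{\left(I \right)} = \sqrt{I - 4} = \sqrt{-4 + I}$)
$D{\left(-5 \right)} \left(-14 + c{\left(-5 \right)}\right) = \sqrt{-4 - 5} \left(-14 + \left(5 + \left(-5\right)^{2} - -30\right)\right) = \sqrt{-9} \left(-14 + \left(5 + 25 + 30\right)\right) = 3 i \left(-14 + 60\right) = 3 i 46 = 138 i$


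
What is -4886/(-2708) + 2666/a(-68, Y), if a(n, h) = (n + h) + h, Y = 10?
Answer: -873125/16248 ≈ -53.737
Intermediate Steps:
a(n, h) = n + 2*h (a(n, h) = (h + n) + h = n + 2*h)
-4886/(-2708) + 2666/a(-68, Y) = -4886/(-2708) + 2666/(-68 + 2*10) = -4886*(-1/2708) + 2666/(-68 + 20) = 2443/1354 + 2666/(-48) = 2443/1354 + 2666*(-1/48) = 2443/1354 - 1333/24 = -873125/16248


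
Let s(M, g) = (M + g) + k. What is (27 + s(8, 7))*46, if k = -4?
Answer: 1748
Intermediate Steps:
s(M, g) = -4 + M + g (s(M, g) = (M + g) - 4 = -4 + M + g)
(27 + s(8, 7))*46 = (27 + (-4 + 8 + 7))*46 = (27 + 11)*46 = 38*46 = 1748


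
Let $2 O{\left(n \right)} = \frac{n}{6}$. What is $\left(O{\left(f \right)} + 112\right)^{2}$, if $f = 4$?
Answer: $\frac{113569}{9} \approx 12619.0$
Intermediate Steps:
$O{\left(n \right)} = \frac{n}{12}$ ($O{\left(n \right)} = \frac{n \frac{1}{6}}{2} = \frac{\frac{1}{6} n}{2} = \frac{n}{12}$)
$\left(O{\left(f \right)} + 112\right)^{2} = \left(\frac{1}{12} \cdot 4 + 112\right)^{2} = \left(\frac{1}{3} + 112\right)^{2} = \left(\frac{337}{3}\right)^{2} = \frac{113569}{9}$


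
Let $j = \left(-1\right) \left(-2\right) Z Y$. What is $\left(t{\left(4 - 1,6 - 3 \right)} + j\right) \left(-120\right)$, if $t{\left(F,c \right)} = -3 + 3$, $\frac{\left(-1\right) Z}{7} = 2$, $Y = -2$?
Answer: $-6720$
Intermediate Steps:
$Z = -14$ ($Z = \left(-7\right) 2 = -14$)
$j = 56$ ($j = \left(-1\right) \left(-2\right) \left(-14\right) \left(-2\right) = 2 \left(-14\right) \left(-2\right) = \left(-28\right) \left(-2\right) = 56$)
$t{\left(F,c \right)} = 0$
$\left(t{\left(4 - 1,6 - 3 \right)} + j\right) \left(-120\right) = \left(0 + 56\right) \left(-120\right) = 56 \left(-120\right) = -6720$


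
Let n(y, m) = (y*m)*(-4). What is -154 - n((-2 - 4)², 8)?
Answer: 998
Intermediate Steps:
n(y, m) = -4*m*y (n(y, m) = (m*y)*(-4) = -4*m*y)
-154 - n((-2 - 4)², 8) = -154 - (-4)*8*(-2 - 4)² = -154 - (-4)*8*(-6)² = -154 - (-4)*8*36 = -154 - 1*(-1152) = -154 + 1152 = 998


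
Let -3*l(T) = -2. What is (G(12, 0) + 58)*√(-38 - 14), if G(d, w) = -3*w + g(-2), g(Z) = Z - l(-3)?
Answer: 332*I*√13/3 ≈ 399.01*I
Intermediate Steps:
l(T) = ⅔ (l(T) = -⅓*(-2) = ⅔)
g(Z) = -⅔ + Z (g(Z) = Z - 1*⅔ = Z - ⅔ = -⅔ + Z)
G(d, w) = -8/3 - 3*w (G(d, w) = -3*w + (-⅔ - 2) = -3*w - 8/3 = -8/3 - 3*w)
(G(12, 0) + 58)*√(-38 - 14) = ((-8/3 - 3*0) + 58)*√(-38 - 14) = ((-8/3 + 0) + 58)*√(-52) = (-8/3 + 58)*(2*I*√13) = 166*(2*I*√13)/3 = 332*I*√13/3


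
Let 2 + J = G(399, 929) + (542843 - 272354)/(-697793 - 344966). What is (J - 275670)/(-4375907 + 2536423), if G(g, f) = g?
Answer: 71760917174/479534624089 ≈ 0.14965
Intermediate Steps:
J = 413704834/1042759 (J = -2 + (399 + (542843 - 272354)/(-697793 - 344966)) = -2 + (399 + 270489/(-1042759)) = -2 + (399 + 270489*(-1/1042759)) = -2 + (399 - 270489/1042759) = -2 + 415790352/1042759 = 413704834/1042759 ≈ 396.74)
(J - 275670)/(-4375907 + 2536423) = (413704834/1042759 - 275670)/(-4375907 + 2536423) = -287043668696/1042759/(-1839484) = -287043668696/1042759*(-1/1839484) = 71760917174/479534624089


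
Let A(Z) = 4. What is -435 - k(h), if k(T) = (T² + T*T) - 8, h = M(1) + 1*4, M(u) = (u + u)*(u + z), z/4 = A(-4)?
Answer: -3315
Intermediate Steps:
z = 16 (z = 4*4 = 16)
M(u) = 2*u*(16 + u) (M(u) = (u + u)*(u + 16) = (2*u)*(16 + u) = 2*u*(16 + u))
h = 38 (h = 2*1*(16 + 1) + 1*4 = 2*1*17 + 4 = 34 + 4 = 38)
k(T) = -8 + 2*T² (k(T) = (T² + T²) - 8 = 2*T² - 8 = -8 + 2*T²)
-435 - k(h) = -435 - (-8 + 2*38²) = -435 - (-8 + 2*1444) = -435 - (-8 + 2888) = -435 - 1*2880 = -435 - 2880 = -3315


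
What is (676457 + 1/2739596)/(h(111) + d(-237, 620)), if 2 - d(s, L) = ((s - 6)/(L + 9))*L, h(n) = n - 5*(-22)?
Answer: 1165674682673617/797022445492 ≈ 1462.5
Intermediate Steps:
h(n) = 110 + n (h(n) = n + 110 = 110 + n)
d(s, L) = 2 - L*(-6 + s)/(9 + L) (d(s, L) = 2 - (s - 6)/(L + 9)*L = 2 - (-6 + s)/(9 + L)*L = 2 - L*(-6 + s)/(9 + L))
(676457 + 1/2739596)/(h(111) + d(-237, 620)) = (676457 + 1/2739596)/((110 + 111) + (18 + 8*620 - 1*620*(-237))/(9 + 620)) = (676457 + 1/2739596)/(221 + (18 + 4960 + 146940)/629) = 1853218891373/(2739596*(221 + (1/629)*151918)) = 1853218891373/(2739596*(221 + 151918/629)) = 1853218891373/(2739596*(290927/629)) = (1853218891373/2739596)*(629/290927) = 1165674682673617/797022445492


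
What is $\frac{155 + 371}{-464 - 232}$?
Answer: $- \frac{263}{348} \approx -0.75575$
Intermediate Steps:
$\frac{155 + 371}{-464 - 232} = \frac{526}{-696} = 526 \left(- \frac{1}{696}\right) = - \frac{263}{348}$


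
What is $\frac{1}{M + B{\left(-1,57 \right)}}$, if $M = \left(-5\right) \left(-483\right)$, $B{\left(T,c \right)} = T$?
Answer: $\frac{1}{2414} \approx 0.00041425$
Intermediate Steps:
$M = 2415$
$\frac{1}{M + B{\left(-1,57 \right)}} = \frac{1}{2415 - 1} = \frac{1}{2414}$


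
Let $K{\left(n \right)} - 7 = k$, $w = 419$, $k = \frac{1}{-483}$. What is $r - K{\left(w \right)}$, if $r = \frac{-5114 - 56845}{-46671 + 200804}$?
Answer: $- \frac{78699391}{10635177} \approx -7.3999$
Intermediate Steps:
$k = - \frac{1}{483} \approx -0.0020704$
$K{\left(n \right)} = \frac{3380}{483}$ ($K{\left(n \right)} = 7 - \frac{1}{483} = \frac{3380}{483}$)
$r = - \frac{61959}{154133} \approx -0.40198$
$r - K{\left(w \right)} = - \frac{61959}{154133} - \frac{3380}{483} = - \frac{78699391}{10635177}$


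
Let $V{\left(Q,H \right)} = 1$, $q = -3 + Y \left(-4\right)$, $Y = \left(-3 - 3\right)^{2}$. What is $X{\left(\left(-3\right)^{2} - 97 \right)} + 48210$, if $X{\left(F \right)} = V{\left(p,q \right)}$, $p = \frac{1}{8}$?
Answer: $48211$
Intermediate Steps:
$Y = 36$ ($Y = \left(-6\right)^{2} = 36$)
$q = -147$ ($q = -3 + 36 \left(-4\right) = -3 - 144 = -147$)
$p = \frac{1}{8} \approx 0.125$
$X{\left(F \right)} = 1$
$X{\left(\left(-3\right)^{2} - 97 \right)} + 48210 = 1 + 48210 = 48211$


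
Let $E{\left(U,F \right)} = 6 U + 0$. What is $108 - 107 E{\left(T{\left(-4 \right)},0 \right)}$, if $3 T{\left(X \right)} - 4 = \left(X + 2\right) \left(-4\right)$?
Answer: $-2460$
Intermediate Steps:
$T{\left(X \right)} = - \frac{4}{3} - \frac{4 X}{3}$ ($T{\left(X \right)} = \frac{4}{3} + \frac{\left(X + 2\right) \left(-4\right)}{3} = \frac{4}{3} + \frac{\left(2 + X\right) \left(-4\right)}{3} = \frac{4}{3} + \frac{-8 - 4 X}{3} = \frac{4}{3} - \left(\frac{8}{3} + \frac{4 X}{3}\right) = - \frac{4}{3} - \frac{4 X}{3}$)
$E{\left(U,F \right)} = 6 U$
$108 - 107 E{\left(T{\left(-4 \right)},0 \right)} = 108 - 107 \cdot 6 \left(- \frac{4}{3} - - \frac{16}{3}\right) = 108 - 107 \cdot 6 \left(- \frac{4}{3} + \frac{16}{3}\right) = 108 - 107 \cdot 6 \cdot 4 = 108 - 2568 = -2460$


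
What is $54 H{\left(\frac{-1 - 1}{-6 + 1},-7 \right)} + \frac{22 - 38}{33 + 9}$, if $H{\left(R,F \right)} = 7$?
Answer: $\frac{7930}{21} \approx 377.62$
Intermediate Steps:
$54 H{\left(\frac{-1 - 1}{-6 + 1},-7 \right)} + \frac{22 - 38}{33 + 9} = 54 \cdot 7 + \frac{22 - 38}{33 + 9} = 378 - \frac{16}{42} = 378 - \frac{8}{21} = \frac{7930}{21}$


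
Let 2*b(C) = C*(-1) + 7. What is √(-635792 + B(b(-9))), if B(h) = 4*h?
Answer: 12*I*√4415 ≈ 797.35*I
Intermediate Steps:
b(C) = 7/2 - C/2 (b(C) = (C*(-1) + 7)/2 = (-C + 7)/2 = (7 - C)/2 = 7/2 - C/2)
√(-635792 + B(b(-9))) = √(-635792 + 4*(7/2 - ½*(-9))) = √(-635792 + 4*(7/2 + 9/2)) = √(-635792 + 4*8) = √(-635792 + 32) = √(-635760) = 12*I*√4415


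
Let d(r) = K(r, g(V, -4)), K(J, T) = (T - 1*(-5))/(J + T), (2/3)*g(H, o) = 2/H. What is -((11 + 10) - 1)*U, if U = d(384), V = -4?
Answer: -340/1533 ≈ -0.22179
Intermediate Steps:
g(H, o) = 3/H (g(H, o) = 3*(2/H)/2 = 3/H)
K(J, T) = (5 + T)/(J + T) (K(J, T) = (T + 5)/(J + T) = (5 + T)/(J + T))
d(r) = 17/(4*(-¾ + r)) (d(r) = (5 + 3/(-4))/(r + 3/(-4)) = (5 + 3*(-¼))/(r + 3*(-¼)) = (5 - ¾)/(r - ¾) = (17/4)/(-¾ + r) = 17/(4*(-¾ + r)))
U = 17/1533 (U = 17/(-3 + 4*384) = 17/(-3 + 1536) = 17/1533 ≈ 0.011089)
-((11 + 10) - 1)*U = -((11 + 10) - 1)*17/1533 = -(21 - 1)*17/1533 = -20*17/1533 = -1*340/1533 = -340/1533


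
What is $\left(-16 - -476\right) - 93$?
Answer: $367$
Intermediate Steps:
$\left(-16 - -476\right) - 93 = \left(-16 + 476\right) - 93 = 460 - 93 = 367$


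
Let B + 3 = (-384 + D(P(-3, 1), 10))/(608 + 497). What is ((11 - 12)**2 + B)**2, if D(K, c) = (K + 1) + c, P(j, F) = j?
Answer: 6687396/1221025 ≈ 5.4769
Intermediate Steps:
D(K, c) = 1 + K + c (D(K, c) = (1 + K) + c = 1 + K + c)
B = -3691/1105 (B = -3 + (-384 + (1 - 3 + 10))/(608 + 497) = -3 + (-384 + 8)/1105 = -3 - 376*1/1105 = -3 - 376/1105 = -3691/1105 ≈ -3.3403)
((11 - 12)**2 + B)**2 = ((11 - 12)**2 - 3691/1105)**2 = ((-1)**2 - 3691/1105)**2 = (1 - 3691/1105)**2 = (-2586/1105)**2 = 6687396/1221025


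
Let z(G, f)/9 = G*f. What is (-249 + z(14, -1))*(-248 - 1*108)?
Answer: 133500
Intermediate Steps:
z(G, f) = 9*G*f (z(G, f) = 9*(G*f) = 9*G*f)
(-249 + z(14, -1))*(-248 - 1*108) = (-249 + 9*14*(-1))*(-248 - 1*108) = (-249 - 126)*(-248 - 108) = -375*(-356) = 133500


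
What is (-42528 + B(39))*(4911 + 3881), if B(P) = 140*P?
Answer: -325901856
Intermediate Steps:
(-42528 + B(39))*(4911 + 3881) = (-42528 + 140*39)*(4911 + 3881) = (-42528 + 5460)*8792 = -37068*8792 = -325901856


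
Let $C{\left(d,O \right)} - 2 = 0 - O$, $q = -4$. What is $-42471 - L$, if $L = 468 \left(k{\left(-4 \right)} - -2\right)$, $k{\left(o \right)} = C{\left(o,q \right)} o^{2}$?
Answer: $-88335$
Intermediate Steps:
$C{\left(d,O \right)} = 2 - O$ ($C{\left(d,O \right)} = 2 + \left(0 - O\right) = 2 - O$)
$k{\left(o \right)} = 6 o^{2}$ ($k{\left(o \right)} = \left(2 - -4\right) o^{2} = \left(2 + 4\right) o^{2} = 6 o^{2}$)
$L = 45864$ ($L = 468 \left(6 \left(-4\right)^{2} - -2\right) = 468 \left(6 \cdot 16 + 2\right) = 468 \left(96 + 2\right) = 468 \cdot 98 = 45864$)
$-42471 - L = -42471 - 45864 = -88335$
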